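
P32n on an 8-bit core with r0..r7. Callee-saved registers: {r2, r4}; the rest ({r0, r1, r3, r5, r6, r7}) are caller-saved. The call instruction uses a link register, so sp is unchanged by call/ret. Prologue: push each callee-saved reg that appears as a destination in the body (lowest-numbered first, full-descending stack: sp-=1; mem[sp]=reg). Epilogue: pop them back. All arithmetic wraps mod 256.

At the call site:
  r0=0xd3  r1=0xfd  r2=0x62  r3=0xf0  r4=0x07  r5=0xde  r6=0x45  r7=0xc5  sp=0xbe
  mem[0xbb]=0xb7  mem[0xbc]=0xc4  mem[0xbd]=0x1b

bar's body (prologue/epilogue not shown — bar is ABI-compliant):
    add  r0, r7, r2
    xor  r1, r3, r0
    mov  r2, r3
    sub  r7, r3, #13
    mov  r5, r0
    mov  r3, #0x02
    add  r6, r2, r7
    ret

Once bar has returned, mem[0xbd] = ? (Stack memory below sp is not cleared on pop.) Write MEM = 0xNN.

prologue: push r2 -> mem[0xbd]=0x62, sp=0xbd
body[0] add  r0, r7, r2 -> r0=0x27
body[1] xor  r1, r3, r0 -> r1=0xd7
body[2] mov  r2, r3 -> r2=0xf0
body[3] sub  r7, r3, #13 -> r7=0xe3
body[4] mov  r5, r0 -> r5=0x27
body[5] mov  r3, #0x02 -> r3=0x02
body[6] add  r6, r2, r7 -> r6=0xd3
epilogue: pop r2=0x62, sp=0xbe
prologue pushed ['r2'] at ['0xbd']

MEM = 0x62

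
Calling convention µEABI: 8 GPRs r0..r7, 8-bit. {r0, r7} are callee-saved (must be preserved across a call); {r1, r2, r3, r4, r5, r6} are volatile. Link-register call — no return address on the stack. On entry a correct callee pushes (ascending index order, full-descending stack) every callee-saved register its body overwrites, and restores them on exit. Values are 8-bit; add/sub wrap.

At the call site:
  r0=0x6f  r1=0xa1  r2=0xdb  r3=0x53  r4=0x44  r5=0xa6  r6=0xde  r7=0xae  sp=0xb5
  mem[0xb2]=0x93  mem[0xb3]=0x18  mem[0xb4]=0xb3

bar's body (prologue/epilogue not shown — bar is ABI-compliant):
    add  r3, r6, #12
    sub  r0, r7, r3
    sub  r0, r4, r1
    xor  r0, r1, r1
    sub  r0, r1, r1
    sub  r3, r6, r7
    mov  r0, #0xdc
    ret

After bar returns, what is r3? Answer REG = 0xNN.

prologue: push r0 → mem[0xb4]=0x6f, sp=0xb4
body[0] add  r3, r6, #12 → r3=0xea
body[1] sub  r0, r7, r3 → r0=0xc4
body[2] sub  r0, r4, r1 → r0=0xa3
body[3] xor  r0, r1, r1 → r0=0x00
body[4] sub  r0, r1, r1 → r0=0x00
body[5] sub  r3, r6, r7 → r3=0x30
body[6] mov  r0, #0xdc → r0=0xdc
epilogue: pop r0=0x6f, sp=0xb5
r3 is caller-saved → body value

REG = 0x30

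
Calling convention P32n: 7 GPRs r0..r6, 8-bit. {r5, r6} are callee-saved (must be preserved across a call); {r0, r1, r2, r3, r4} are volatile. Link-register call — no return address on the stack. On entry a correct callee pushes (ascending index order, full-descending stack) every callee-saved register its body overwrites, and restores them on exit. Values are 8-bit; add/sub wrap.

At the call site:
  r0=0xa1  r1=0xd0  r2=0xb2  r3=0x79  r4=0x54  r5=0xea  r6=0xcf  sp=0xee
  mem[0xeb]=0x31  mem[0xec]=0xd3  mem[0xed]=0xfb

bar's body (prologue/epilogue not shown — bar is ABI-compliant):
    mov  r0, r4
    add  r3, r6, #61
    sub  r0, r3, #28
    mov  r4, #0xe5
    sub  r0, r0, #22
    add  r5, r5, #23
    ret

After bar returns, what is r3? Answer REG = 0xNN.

REG = 0x0c

prologue: push r5 -> mem[0xed]=0xea, sp=0xed
body[0] mov  r0, r4 -> r0=0x54
body[1] add  r3, r6, #61 -> r3=0x0c
body[2] sub  r0, r3, #28 -> r0=0xf0
body[3] mov  r4, #0xe5 -> r4=0xe5
body[4] sub  r0, r0, #22 -> r0=0xda
body[5] add  r5, r5, #23 -> r5=0x01
epilogue: pop r5=0xea, sp=0xee
r3 is caller-saved -> body value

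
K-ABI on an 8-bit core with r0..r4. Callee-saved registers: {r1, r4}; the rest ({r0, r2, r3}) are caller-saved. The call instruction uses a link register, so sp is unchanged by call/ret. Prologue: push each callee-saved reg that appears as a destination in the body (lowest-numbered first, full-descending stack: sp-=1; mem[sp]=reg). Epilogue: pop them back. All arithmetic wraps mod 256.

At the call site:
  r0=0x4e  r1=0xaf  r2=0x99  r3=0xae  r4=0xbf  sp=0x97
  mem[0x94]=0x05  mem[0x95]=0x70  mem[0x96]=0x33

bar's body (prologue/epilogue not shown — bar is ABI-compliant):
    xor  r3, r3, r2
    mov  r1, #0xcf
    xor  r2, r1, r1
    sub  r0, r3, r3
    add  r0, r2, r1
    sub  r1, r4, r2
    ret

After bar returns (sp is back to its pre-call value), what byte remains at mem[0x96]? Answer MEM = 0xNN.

prologue: push r1 → mem[0x96]=0xaf, sp=0x96
body[0] xor  r3, r3, r2 → r3=0x37
body[1] mov  r1, #0xcf → r1=0xcf
body[2] xor  r2, r1, r1 → r2=0x00
body[3] sub  r0, r3, r3 → r0=0x00
body[4] add  r0, r2, r1 → r0=0xcf
body[5] sub  r1, r4, r2 → r1=0xbf
epilogue: pop r1=0xaf, sp=0x97
prologue pushed ['r1'] at ['0x96']

MEM = 0xaf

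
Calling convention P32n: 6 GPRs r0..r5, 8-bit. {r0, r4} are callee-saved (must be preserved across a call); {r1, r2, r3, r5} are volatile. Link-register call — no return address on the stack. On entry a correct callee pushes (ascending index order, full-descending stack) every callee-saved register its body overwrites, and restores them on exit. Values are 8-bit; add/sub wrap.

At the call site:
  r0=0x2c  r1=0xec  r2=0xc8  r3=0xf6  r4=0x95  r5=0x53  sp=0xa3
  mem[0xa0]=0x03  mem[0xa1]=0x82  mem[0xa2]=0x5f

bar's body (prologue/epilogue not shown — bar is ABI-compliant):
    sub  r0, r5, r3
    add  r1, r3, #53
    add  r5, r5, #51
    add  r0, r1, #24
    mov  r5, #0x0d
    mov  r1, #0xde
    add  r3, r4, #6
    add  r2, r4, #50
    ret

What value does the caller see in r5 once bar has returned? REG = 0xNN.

prologue: push r0 → mem[0xa2]=0x2c, sp=0xa2
body[0] sub  r0, r5, r3 → r0=0x5d
body[1] add  r1, r3, #53 → r1=0x2b
body[2] add  r5, r5, #51 → r5=0x86
body[3] add  r0, r1, #24 → r0=0x43
body[4] mov  r5, #0x0d → r5=0x0d
body[5] mov  r1, #0xde → r1=0xde
body[6] add  r3, r4, #6 → r3=0x9b
body[7] add  r2, r4, #50 → r2=0xc7
epilogue: pop r0=0x2c, sp=0xa3
r5 is caller-saved → body value

REG = 0x0d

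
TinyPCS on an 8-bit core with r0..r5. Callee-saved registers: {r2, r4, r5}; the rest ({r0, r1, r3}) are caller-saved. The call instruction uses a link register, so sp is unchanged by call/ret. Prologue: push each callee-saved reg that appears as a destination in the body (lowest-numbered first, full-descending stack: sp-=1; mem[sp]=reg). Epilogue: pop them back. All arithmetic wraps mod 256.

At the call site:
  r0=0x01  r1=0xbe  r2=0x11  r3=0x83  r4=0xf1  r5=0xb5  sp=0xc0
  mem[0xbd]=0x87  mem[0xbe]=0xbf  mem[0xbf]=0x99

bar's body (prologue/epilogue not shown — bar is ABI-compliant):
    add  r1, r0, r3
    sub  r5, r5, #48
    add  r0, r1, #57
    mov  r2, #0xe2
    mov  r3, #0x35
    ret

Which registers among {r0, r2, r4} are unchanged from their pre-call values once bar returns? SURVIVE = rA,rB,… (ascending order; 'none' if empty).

prologue: push r2 → mem[0xbf]=0x11, sp=0xbf
prologue: push r5 → mem[0xbe]=0xb5, sp=0xbe
body[0] add  r1, r0, r3 → r1=0x84
body[1] sub  r5, r5, #48 → r5=0x85
body[2] add  r0, r1, #57 → r0=0xbd
body[3] mov  r2, #0xe2 → r2=0xe2
body[4] mov  r3, #0x35 → r3=0x35
epilogue: pop r5=0xb5, sp=0xbf
epilogue: pop r2=0x11, sp=0xc0
r0: caller-saved, written=True
r2: callee-saved, written=True
r4: callee-saved, written=False

SURVIVE = r2,r4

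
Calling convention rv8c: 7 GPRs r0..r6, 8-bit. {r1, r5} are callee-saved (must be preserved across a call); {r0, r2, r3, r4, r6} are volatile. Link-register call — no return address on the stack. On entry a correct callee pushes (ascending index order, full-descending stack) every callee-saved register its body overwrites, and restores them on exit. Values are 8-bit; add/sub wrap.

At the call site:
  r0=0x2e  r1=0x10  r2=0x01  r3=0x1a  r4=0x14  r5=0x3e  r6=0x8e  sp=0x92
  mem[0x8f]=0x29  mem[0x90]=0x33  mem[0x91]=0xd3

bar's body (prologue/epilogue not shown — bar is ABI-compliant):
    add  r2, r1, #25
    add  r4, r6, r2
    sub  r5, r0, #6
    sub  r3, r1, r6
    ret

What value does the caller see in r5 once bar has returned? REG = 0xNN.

prologue: push r5 -> mem[0x91]=0x3e, sp=0x91
body[0] add  r2, r1, #25 -> r2=0x29
body[1] add  r4, r6, r2 -> r4=0xb7
body[2] sub  r5, r0, #6 -> r5=0x28
body[3] sub  r3, r1, r6 -> r3=0x82
epilogue: pop r5=0x3e, sp=0x92
r5 is callee-saved -> restored

REG = 0x3e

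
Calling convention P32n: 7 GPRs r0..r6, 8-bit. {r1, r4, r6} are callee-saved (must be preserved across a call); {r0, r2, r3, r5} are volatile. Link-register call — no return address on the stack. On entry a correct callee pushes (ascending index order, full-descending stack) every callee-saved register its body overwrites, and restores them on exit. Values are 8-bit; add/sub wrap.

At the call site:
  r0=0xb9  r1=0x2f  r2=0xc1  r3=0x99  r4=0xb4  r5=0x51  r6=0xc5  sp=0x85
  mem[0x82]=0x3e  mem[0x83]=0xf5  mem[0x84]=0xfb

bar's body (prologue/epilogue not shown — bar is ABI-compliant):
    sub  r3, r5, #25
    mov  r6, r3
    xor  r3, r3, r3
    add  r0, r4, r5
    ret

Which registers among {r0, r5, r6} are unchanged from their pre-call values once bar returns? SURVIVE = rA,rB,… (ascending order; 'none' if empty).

prologue: push r6 -> mem[0x84]=0xc5, sp=0x84
body[0] sub  r3, r5, #25 -> r3=0x38
body[1] mov  r6, r3 -> r6=0x38
body[2] xor  r3, r3, r3 -> r3=0x00
body[3] add  r0, r4, r5 -> r0=0x05
epilogue: pop r6=0xc5, sp=0x85
r0: caller-saved, written=True
r5: caller-saved, written=False
r6: callee-saved, written=True

SURVIVE = r5,r6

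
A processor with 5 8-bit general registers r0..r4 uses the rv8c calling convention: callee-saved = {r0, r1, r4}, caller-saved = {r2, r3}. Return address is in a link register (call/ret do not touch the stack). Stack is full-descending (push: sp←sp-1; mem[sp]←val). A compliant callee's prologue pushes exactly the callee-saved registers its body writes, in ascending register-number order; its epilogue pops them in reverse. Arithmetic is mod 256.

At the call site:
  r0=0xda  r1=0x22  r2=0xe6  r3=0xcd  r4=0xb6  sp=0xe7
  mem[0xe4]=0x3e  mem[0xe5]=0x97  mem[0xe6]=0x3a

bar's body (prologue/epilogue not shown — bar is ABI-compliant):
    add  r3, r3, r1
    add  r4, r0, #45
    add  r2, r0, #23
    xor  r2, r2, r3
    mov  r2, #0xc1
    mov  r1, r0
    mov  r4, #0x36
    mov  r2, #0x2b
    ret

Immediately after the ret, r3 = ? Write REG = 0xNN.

prologue: push r1 → mem[0xe6]=0x22, sp=0xe6
prologue: push r4 → mem[0xe5]=0xb6, sp=0xe5
body[0] add  r3, r3, r1 → r3=0xef
body[1] add  r4, r0, #45 → r4=0x07
body[2] add  r2, r0, #23 → r2=0xf1
body[3] xor  r2, r2, r3 → r2=0x1e
body[4] mov  r2, #0xc1 → r2=0xc1
body[5] mov  r1, r0 → r1=0xda
body[6] mov  r4, #0x36 → r4=0x36
body[7] mov  r2, #0x2b → r2=0x2b
epilogue: pop r4=0xb6, sp=0xe6
epilogue: pop r1=0x22, sp=0xe7
r3 is caller-saved → body value

REG = 0xef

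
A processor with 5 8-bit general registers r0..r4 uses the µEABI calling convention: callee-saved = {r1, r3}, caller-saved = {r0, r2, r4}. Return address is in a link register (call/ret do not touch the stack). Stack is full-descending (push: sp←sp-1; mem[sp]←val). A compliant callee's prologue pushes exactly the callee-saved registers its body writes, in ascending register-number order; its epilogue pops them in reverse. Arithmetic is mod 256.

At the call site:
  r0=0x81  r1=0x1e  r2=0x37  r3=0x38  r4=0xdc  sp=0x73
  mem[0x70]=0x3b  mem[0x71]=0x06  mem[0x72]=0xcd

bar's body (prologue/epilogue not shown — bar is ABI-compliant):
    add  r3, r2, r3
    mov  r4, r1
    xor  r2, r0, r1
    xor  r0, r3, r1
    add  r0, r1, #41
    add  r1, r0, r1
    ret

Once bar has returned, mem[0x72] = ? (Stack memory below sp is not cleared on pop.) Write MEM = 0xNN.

prologue: push r1 → mem[0x72]=0x1e, sp=0x72
prologue: push r3 → mem[0x71]=0x38, sp=0x71
body[0] add  r3, r2, r3 → r3=0x6f
body[1] mov  r4, r1 → r4=0x1e
body[2] xor  r2, r0, r1 → r2=0x9f
body[3] xor  r0, r3, r1 → r0=0x71
body[4] add  r0, r1, #41 → r0=0x47
body[5] add  r1, r0, r1 → r1=0x65
epilogue: pop r3=0x38, sp=0x72
epilogue: pop r1=0x1e, sp=0x73
prologue pushed ['r1', 'r3'] at ['0x72', '0x71']

MEM = 0x1e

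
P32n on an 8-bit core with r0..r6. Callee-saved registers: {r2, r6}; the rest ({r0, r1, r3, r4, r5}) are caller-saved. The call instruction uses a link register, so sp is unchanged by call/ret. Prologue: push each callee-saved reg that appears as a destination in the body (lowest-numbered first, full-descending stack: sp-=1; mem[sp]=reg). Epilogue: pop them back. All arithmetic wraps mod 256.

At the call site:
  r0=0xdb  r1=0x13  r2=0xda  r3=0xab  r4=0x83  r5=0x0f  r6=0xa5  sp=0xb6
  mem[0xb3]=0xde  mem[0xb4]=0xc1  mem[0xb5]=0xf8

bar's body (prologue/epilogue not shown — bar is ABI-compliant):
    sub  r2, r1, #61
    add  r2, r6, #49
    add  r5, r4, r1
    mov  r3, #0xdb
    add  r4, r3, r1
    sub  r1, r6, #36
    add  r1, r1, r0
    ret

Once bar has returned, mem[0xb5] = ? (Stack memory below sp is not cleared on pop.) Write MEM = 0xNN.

MEM = 0xda

prologue: push r2 → mem[0xb5]=0xda, sp=0xb5
body[0] sub  r2, r1, #61 → r2=0xd6
body[1] add  r2, r6, #49 → r2=0xd6
body[2] add  r5, r4, r1 → r5=0x96
body[3] mov  r3, #0xdb → r3=0xdb
body[4] add  r4, r3, r1 → r4=0xee
body[5] sub  r1, r6, #36 → r1=0x81
body[6] add  r1, r1, r0 → r1=0x5c
epilogue: pop r2=0xda, sp=0xb6
prologue pushed ['r2'] at ['0xb5']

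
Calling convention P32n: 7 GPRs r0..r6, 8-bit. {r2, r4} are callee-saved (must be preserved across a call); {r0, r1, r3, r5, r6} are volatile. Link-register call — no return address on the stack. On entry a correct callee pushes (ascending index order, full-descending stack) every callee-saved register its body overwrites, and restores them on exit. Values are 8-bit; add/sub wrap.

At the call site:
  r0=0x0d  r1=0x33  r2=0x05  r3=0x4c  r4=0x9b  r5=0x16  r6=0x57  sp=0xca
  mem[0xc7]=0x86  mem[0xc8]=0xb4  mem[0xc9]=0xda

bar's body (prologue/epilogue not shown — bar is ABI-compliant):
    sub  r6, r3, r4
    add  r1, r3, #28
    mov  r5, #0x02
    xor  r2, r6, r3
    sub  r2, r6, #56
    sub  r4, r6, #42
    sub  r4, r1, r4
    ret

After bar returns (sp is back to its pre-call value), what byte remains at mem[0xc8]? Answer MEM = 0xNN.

prologue: push r2 -> mem[0xc9]=0x05, sp=0xc9
prologue: push r4 -> mem[0xc8]=0x9b, sp=0xc8
body[0] sub  r6, r3, r4 -> r6=0xb1
body[1] add  r1, r3, #28 -> r1=0x68
body[2] mov  r5, #0x02 -> r5=0x02
body[3] xor  r2, r6, r3 -> r2=0xfd
body[4] sub  r2, r6, #56 -> r2=0x79
body[5] sub  r4, r6, #42 -> r4=0x87
body[6] sub  r4, r1, r4 -> r4=0xe1
epilogue: pop r4=0x9b, sp=0xc9
epilogue: pop r2=0x05, sp=0xca
prologue pushed ['r2', 'r4'] at ['0xc9', '0xc8']

MEM = 0x9b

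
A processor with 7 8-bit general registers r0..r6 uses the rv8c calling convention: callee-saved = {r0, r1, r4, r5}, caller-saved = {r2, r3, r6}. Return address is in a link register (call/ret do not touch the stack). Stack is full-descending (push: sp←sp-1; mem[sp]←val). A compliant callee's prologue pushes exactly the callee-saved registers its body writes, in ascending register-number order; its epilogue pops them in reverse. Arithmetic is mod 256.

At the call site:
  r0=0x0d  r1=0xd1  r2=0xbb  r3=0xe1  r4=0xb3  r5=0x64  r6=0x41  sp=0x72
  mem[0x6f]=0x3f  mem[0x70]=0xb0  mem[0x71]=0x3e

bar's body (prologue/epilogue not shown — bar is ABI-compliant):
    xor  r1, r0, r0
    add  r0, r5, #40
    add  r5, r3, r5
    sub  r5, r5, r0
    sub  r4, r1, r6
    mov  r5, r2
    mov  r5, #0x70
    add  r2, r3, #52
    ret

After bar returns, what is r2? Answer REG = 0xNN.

prologue: push r0 → mem[0x71]=0x0d, sp=0x71
prologue: push r1 → mem[0x70]=0xd1, sp=0x70
prologue: push r4 → mem[0x6f]=0xb3, sp=0x6f
prologue: push r5 → mem[0x6e]=0x64, sp=0x6e
body[0] xor  r1, r0, r0 → r1=0x00
body[1] add  r0, r5, #40 → r0=0x8c
body[2] add  r5, r3, r5 → r5=0x45
body[3] sub  r5, r5, r0 → r5=0xb9
body[4] sub  r4, r1, r6 → r4=0xbf
body[5] mov  r5, r2 → r5=0xbb
body[6] mov  r5, #0x70 → r5=0x70
body[7] add  r2, r3, #52 → r2=0x15
epilogue: pop r5=0x64, sp=0x6f
epilogue: pop r4=0xb3, sp=0x70
epilogue: pop r1=0xd1, sp=0x71
epilogue: pop r0=0x0d, sp=0x72
r2 is caller-saved → body value

REG = 0x15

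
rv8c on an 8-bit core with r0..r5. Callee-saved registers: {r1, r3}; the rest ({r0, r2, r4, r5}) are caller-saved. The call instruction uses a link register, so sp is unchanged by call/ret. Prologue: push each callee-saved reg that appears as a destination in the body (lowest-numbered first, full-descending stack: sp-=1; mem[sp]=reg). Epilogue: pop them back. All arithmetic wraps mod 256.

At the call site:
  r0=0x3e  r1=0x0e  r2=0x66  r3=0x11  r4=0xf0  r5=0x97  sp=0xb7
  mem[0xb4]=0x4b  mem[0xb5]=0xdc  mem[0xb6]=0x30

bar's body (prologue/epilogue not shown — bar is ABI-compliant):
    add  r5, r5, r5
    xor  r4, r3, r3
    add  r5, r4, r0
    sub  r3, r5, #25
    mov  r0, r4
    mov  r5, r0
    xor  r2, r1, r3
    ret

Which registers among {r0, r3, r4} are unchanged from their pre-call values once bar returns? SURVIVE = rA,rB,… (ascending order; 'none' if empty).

prologue: push r3 -> mem[0xb6]=0x11, sp=0xb6
body[0] add  r5, r5, r5 -> r5=0x2e
body[1] xor  r4, r3, r3 -> r4=0x00
body[2] add  r5, r4, r0 -> r5=0x3e
body[3] sub  r3, r5, #25 -> r3=0x25
body[4] mov  r0, r4 -> r0=0x00
body[5] mov  r5, r0 -> r5=0x00
body[6] xor  r2, r1, r3 -> r2=0x2b
epilogue: pop r3=0x11, sp=0xb7
r0: caller-saved, written=True
r3: callee-saved, written=True
r4: caller-saved, written=True

SURVIVE = r3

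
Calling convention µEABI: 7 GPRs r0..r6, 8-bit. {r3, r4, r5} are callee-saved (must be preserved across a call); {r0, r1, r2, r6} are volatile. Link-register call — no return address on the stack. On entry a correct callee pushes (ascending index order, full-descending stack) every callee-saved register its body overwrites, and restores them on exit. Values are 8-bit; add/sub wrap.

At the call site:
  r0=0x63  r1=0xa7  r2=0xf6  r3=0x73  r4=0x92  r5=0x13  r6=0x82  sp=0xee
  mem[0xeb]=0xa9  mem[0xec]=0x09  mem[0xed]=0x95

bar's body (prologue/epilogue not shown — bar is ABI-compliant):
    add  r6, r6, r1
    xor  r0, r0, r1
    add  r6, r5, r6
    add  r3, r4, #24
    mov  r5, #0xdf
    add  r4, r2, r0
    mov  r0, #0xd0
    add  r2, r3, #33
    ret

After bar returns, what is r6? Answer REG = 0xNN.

REG = 0x3c

prologue: push r3 -> mem[0xed]=0x73, sp=0xed
prologue: push r4 -> mem[0xec]=0x92, sp=0xec
prologue: push r5 -> mem[0xeb]=0x13, sp=0xeb
body[0] add  r6, r6, r1 -> r6=0x29
body[1] xor  r0, r0, r1 -> r0=0xc4
body[2] add  r6, r5, r6 -> r6=0x3c
body[3] add  r3, r4, #24 -> r3=0xaa
body[4] mov  r5, #0xdf -> r5=0xdf
body[5] add  r4, r2, r0 -> r4=0xba
body[6] mov  r0, #0xd0 -> r0=0xd0
body[7] add  r2, r3, #33 -> r2=0xcb
epilogue: pop r5=0x13, sp=0xec
epilogue: pop r4=0x92, sp=0xed
epilogue: pop r3=0x73, sp=0xee
r6 is caller-saved -> body value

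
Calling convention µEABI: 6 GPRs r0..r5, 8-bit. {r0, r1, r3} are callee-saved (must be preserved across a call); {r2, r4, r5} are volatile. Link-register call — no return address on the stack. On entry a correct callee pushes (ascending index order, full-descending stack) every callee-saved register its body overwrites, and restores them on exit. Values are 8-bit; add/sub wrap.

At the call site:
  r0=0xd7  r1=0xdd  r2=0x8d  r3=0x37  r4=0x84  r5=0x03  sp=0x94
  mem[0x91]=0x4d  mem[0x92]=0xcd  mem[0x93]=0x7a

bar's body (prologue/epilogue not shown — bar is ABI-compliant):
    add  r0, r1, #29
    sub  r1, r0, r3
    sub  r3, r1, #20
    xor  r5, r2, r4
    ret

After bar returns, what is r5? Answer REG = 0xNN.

REG = 0x09

prologue: push r0 → mem[0x93]=0xd7, sp=0x93
prologue: push r1 → mem[0x92]=0xdd, sp=0x92
prologue: push r3 → mem[0x91]=0x37, sp=0x91
body[0] add  r0, r1, #29 → r0=0xfa
body[1] sub  r1, r0, r3 → r1=0xc3
body[2] sub  r3, r1, #20 → r3=0xaf
body[3] xor  r5, r2, r4 → r5=0x09
epilogue: pop r3=0x37, sp=0x92
epilogue: pop r1=0xdd, sp=0x93
epilogue: pop r0=0xd7, sp=0x94
r5 is caller-saved → body value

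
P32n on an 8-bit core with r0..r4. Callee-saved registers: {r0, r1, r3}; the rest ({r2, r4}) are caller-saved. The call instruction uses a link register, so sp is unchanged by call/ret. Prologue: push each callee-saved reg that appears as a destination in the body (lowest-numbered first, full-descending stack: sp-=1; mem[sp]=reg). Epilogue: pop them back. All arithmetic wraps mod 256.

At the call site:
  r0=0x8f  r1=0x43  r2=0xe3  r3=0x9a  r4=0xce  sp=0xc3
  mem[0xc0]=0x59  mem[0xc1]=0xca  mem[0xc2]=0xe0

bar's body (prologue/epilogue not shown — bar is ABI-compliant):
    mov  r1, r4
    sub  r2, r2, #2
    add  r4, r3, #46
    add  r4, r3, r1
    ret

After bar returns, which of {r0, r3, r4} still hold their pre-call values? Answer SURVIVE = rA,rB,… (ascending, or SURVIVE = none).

SURVIVE = r0,r3

prologue: push r1 → mem[0xc2]=0x43, sp=0xc2
body[0] mov  r1, r4 → r1=0xce
body[1] sub  r2, r2, #2 → r2=0xe1
body[2] add  r4, r3, #46 → r4=0xc8
body[3] add  r4, r3, r1 → r4=0x68
epilogue: pop r1=0x43, sp=0xc3
r0: callee-saved, written=False
r3: callee-saved, written=False
r4: caller-saved, written=True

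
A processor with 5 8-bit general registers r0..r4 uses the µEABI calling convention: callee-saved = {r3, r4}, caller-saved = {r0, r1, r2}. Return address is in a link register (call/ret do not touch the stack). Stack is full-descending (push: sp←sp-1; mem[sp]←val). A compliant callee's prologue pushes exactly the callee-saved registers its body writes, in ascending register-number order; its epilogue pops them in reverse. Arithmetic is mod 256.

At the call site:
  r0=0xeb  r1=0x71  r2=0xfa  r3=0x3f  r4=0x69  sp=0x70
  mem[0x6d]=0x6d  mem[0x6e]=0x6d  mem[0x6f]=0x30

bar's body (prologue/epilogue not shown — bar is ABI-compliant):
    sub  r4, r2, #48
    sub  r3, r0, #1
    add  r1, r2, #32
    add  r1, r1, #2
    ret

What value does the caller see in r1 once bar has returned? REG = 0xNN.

prologue: push r3 → mem[0x6f]=0x3f, sp=0x6f
prologue: push r4 → mem[0x6e]=0x69, sp=0x6e
body[0] sub  r4, r2, #48 → r4=0xca
body[1] sub  r3, r0, #1 → r3=0xea
body[2] add  r1, r2, #32 → r1=0x1a
body[3] add  r1, r1, #2 → r1=0x1c
epilogue: pop r4=0x69, sp=0x6f
epilogue: pop r3=0x3f, sp=0x70
r1 is caller-saved → body value

REG = 0x1c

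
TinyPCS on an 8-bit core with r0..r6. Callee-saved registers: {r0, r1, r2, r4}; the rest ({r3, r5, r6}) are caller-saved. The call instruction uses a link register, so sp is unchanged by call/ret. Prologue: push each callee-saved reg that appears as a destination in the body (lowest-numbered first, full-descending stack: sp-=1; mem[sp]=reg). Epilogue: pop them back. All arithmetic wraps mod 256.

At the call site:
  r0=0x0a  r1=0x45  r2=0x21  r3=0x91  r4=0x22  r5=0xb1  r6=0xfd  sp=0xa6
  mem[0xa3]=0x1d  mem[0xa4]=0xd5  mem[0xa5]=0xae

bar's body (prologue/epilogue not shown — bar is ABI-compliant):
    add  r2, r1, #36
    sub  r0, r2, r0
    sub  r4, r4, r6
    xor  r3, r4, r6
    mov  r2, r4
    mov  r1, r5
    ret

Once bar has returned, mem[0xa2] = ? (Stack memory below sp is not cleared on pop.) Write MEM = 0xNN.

MEM = 0x22

prologue: push r0 → mem[0xa5]=0x0a, sp=0xa5
prologue: push r1 → mem[0xa4]=0x45, sp=0xa4
prologue: push r2 → mem[0xa3]=0x21, sp=0xa3
prologue: push r4 → mem[0xa2]=0x22, sp=0xa2
body[0] add  r2, r1, #36 → r2=0x69
body[1] sub  r0, r2, r0 → r0=0x5f
body[2] sub  r4, r4, r6 → r4=0x25
body[3] xor  r3, r4, r6 → r3=0xd8
body[4] mov  r2, r4 → r2=0x25
body[5] mov  r1, r5 → r1=0xb1
epilogue: pop r4=0x22, sp=0xa3
epilogue: pop r2=0x21, sp=0xa4
epilogue: pop r1=0x45, sp=0xa5
epilogue: pop r0=0x0a, sp=0xa6
prologue pushed ['r0', 'r1', 'r2', 'r4'] at ['0xa5', '0xa4', '0xa3', '0xa2']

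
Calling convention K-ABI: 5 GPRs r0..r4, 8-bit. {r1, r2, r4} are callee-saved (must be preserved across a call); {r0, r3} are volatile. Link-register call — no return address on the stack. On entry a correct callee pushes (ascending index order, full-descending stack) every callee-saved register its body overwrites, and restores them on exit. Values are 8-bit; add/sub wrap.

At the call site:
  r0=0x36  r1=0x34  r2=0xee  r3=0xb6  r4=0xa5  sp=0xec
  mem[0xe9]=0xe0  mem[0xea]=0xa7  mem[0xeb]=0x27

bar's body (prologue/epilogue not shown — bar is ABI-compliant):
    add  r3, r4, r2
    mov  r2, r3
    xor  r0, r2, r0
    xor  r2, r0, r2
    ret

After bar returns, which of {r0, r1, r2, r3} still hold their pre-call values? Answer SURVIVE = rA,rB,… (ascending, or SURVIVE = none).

prologue: push r2 -> mem[0xeb]=0xee, sp=0xeb
body[0] add  r3, r4, r2 -> r3=0x93
body[1] mov  r2, r3 -> r2=0x93
body[2] xor  r0, r2, r0 -> r0=0xa5
body[3] xor  r2, r0, r2 -> r2=0x36
epilogue: pop r2=0xee, sp=0xec
r0: caller-saved, written=True
r1: callee-saved, written=False
r2: callee-saved, written=True
r3: caller-saved, written=True

SURVIVE = r1,r2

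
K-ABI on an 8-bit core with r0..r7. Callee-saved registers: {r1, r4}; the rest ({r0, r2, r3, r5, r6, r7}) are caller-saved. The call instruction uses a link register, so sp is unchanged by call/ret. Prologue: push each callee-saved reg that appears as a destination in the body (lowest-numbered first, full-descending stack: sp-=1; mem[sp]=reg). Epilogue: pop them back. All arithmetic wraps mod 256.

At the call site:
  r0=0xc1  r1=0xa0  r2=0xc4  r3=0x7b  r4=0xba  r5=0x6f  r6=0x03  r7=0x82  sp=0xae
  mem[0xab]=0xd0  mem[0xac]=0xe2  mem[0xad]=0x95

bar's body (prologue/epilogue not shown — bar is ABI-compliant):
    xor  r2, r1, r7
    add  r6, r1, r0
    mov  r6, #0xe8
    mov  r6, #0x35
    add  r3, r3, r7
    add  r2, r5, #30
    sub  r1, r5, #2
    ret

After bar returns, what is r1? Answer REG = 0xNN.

REG = 0xa0

prologue: push r1 → mem[0xad]=0xa0, sp=0xad
body[0] xor  r2, r1, r7 → r2=0x22
body[1] add  r6, r1, r0 → r6=0x61
body[2] mov  r6, #0xe8 → r6=0xe8
body[3] mov  r6, #0x35 → r6=0x35
body[4] add  r3, r3, r7 → r3=0xfd
body[5] add  r2, r5, #30 → r2=0x8d
body[6] sub  r1, r5, #2 → r1=0x6d
epilogue: pop r1=0xa0, sp=0xae
r1 is callee-saved → restored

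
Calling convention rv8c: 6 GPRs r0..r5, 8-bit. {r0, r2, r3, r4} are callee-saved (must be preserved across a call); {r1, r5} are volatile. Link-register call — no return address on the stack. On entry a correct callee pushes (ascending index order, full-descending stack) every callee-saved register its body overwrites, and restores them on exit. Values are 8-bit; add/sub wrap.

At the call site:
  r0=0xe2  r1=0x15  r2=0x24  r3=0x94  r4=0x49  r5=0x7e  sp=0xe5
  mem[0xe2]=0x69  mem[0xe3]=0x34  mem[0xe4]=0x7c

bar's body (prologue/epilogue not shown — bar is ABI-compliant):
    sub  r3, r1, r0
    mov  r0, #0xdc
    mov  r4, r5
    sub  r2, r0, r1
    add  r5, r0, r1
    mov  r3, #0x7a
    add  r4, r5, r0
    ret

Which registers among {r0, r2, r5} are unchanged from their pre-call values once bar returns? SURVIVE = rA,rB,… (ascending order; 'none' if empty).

SURVIVE = r0,r2

prologue: push r0 -> mem[0xe4]=0xe2, sp=0xe4
prologue: push r2 -> mem[0xe3]=0x24, sp=0xe3
prologue: push r3 -> mem[0xe2]=0x94, sp=0xe2
prologue: push r4 -> mem[0xe1]=0x49, sp=0xe1
body[0] sub  r3, r1, r0 -> r3=0x33
body[1] mov  r0, #0xdc -> r0=0xdc
body[2] mov  r4, r5 -> r4=0x7e
body[3] sub  r2, r0, r1 -> r2=0xc7
body[4] add  r5, r0, r1 -> r5=0xf1
body[5] mov  r3, #0x7a -> r3=0x7a
body[6] add  r4, r5, r0 -> r4=0xcd
epilogue: pop r4=0x49, sp=0xe2
epilogue: pop r3=0x94, sp=0xe3
epilogue: pop r2=0x24, sp=0xe4
epilogue: pop r0=0xe2, sp=0xe5
r0: callee-saved, written=True
r2: callee-saved, written=True
r5: caller-saved, written=True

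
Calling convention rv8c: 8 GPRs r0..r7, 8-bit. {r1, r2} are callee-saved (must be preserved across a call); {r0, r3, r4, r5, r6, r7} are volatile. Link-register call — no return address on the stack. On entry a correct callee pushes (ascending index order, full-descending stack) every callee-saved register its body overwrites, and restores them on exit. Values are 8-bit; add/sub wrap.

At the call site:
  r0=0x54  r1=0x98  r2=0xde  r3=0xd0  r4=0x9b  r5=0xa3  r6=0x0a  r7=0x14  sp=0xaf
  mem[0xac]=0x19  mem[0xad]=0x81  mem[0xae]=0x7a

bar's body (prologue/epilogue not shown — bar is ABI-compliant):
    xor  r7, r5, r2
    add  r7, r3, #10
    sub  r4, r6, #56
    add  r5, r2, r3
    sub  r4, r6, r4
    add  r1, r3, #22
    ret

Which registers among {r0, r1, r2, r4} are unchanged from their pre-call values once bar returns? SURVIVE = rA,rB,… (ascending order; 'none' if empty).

SURVIVE = r0,r1,r2

prologue: push r1 -> mem[0xae]=0x98, sp=0xae
body[0] xor  r7, r5, r2 -> r7=0x7d
body[1] add  r7, r3, #10 -> r7=0xda
body[2] sub  r4, r6, #56 -> r4=0xd2
body[3] add  r5, r2, r3 -> r5=0xae
body[4] sub  r4, r6, r4 -> r4=0x38
body[5] add  r1, r3, #22 -> r1=0xe6
epilogue: pop r1=0x98, sp=0xaf
r0: caller-saved, written=False
r1: callee-saved, written=True
r2: callee-saved, written=False
r4: caller-saved, written=True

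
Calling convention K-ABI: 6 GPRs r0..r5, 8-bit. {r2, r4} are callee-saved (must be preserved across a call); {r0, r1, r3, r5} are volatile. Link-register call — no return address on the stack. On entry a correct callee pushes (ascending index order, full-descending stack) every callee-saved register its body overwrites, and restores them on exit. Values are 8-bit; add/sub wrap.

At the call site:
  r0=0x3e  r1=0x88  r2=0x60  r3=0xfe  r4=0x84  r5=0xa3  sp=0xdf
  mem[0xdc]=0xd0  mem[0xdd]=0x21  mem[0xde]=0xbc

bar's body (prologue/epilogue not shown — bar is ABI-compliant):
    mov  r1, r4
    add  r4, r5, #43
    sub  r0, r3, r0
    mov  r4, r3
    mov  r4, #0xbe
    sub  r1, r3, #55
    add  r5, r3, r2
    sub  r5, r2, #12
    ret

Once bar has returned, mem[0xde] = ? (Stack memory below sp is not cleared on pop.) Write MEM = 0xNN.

MEM = 0x84

prologue: push r4 → mem[0xde]=0x84, sp=0xde
body[0] mov  r1, r4 → r1=0x84
body[1] add  r4, r5, #43 → r4=0xce
body[2] sub  r0, r3, r0 → r0=0xc0
body[3] mov  r4, r3 → r4=0xfe
body[4] mov  r4, #0xbe → r4=0xbe
body[5] sub  r1, r3, #55 → r1=0xc7
body[6] add  r5, r3, r2 → r5=0x5e
body[7] sub  r5, r2, #12 → r5=0x54
epilogue: pop r4=0x84, sp=0xdf
prologue pushed ['r4'] at ['0xde']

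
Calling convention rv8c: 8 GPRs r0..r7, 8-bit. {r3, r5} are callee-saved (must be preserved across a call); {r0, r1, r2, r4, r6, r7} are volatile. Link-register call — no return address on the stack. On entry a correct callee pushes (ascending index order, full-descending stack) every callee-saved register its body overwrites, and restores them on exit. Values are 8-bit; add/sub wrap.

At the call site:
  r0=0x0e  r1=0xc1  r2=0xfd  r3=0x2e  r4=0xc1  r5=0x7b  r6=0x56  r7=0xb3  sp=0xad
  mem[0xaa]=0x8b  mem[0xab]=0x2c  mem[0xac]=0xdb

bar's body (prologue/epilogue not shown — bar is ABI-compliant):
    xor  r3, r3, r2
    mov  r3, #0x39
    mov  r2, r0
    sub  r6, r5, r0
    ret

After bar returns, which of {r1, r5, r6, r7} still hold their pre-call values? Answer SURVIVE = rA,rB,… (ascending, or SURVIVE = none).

SURVIVE = r1,r5,r7

prologue: push r3 → mem[0xac]=0x2e, sp=0xac
body[0] xor  r3, r3, r2 → r3=0xd3
body[1] mov  r3, #0x39 → r3=0x39
body[2] mov  r2, r0 → r2=0x0e
body[3] sub  r6, r5, r0 → r6=0x6d
epilogue: pop r3=0x2e, sp=0xad
r1: caller-saved, written=False
r5: callee-saved, written=False
r6: caller-saved, written=True
r7: caller-saved, written=False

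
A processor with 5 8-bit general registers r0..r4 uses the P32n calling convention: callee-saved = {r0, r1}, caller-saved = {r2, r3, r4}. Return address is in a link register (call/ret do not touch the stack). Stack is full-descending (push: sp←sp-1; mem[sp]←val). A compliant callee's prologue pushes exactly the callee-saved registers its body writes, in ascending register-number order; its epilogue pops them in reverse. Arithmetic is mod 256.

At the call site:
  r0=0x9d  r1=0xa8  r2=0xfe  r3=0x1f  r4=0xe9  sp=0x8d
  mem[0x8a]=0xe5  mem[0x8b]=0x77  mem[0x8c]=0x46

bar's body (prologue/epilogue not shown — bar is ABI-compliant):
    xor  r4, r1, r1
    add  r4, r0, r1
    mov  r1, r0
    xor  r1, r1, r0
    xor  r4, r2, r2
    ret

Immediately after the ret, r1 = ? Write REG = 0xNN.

REG = 0xa8

prologue: push r1 -> mem[0x8c]=0xa8, sp=0x8c
body[0] xor  r4, r1, r1 -> r4=0x00
body[1] add  r4, r0, r1 -> r4=0x45
body[2] mov  r1, r0 -> r1=0x9d
body[3] xor  r1, r1, r0 -> r1=0x00
body[4] xor  r4, r2, r2 -> r4=0x00
epilogue: pop r1=0xa8, sp=0x8d
r1 is callee-saved -> restored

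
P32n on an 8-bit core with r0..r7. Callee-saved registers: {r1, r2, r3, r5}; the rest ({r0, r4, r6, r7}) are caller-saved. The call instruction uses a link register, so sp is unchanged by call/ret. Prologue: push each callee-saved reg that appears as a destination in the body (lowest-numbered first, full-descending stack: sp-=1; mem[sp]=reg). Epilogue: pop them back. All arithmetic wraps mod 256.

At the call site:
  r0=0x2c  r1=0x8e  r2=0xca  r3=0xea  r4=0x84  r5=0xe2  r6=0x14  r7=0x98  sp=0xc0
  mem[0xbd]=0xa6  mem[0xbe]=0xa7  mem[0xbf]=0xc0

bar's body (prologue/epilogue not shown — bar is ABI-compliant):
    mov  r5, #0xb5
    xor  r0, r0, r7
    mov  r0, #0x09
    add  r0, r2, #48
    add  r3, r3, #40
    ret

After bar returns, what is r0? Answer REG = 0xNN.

prologue: push r3 -> mem[0xbf]=0xea, sp=0xbf
prologue: push r5 -> mem[0xbe]=0xe2, sp=0xbe
body[0] mov  r5, #0xb5 -> r5=0xb5
body[1] xor  r0, r0, r7 -> r0=0xb4
body[2] mov  r0, #0x09 -> r0=0x09
body[3] add  r0, r2, #48 -> r0=0xfa
body[4] add  r3, r3, #40 -> r3=0x12
epilogue: pop r5=0xe2, sp=0xbf
epilogue: pop r3=0xea, sp=0xc0
r0 is caller-saved -> body value

REG = 0xfa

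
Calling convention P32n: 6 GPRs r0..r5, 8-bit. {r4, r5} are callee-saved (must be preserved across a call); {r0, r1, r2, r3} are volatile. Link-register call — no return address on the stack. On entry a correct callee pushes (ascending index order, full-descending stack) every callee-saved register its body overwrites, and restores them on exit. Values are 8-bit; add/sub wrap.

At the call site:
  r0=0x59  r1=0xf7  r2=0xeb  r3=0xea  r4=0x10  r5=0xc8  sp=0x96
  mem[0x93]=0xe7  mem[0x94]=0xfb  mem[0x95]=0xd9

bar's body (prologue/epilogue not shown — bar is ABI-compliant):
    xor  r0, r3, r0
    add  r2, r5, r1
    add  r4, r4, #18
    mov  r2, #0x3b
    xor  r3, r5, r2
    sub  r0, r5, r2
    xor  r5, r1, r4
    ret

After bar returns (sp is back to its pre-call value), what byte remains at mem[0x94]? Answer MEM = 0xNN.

prologue: push r4 -> mem[0x95]=0x10, sp=0x95
prologue: push r5 -> mem[0x94]=0xc8, sp=0x94
body[0] xor  r0, r3, r0 -> r0=0xb3
body[1] add  r2, r5, r1 -> r2=0xbf
body[2] add  r4, r4, #18 -> r4=0x22
body[3] mov  r2, #0x3b -> r2=0x3b
body[4] xor  r3, r5, r2 -> r3=0xf3
body[5] sub  r0, r5, r2 -> r0=0x8d
body[6] xor  r5, r1, r4 -> r5=0xd5
epilogue: pop r5=0xc8, sp=0x95
epilogue: pop r4=0x10, sp=0x96
prologue pushed ['r4', 'r5'] at ['0x95', '0x94']

MEM = 0xc8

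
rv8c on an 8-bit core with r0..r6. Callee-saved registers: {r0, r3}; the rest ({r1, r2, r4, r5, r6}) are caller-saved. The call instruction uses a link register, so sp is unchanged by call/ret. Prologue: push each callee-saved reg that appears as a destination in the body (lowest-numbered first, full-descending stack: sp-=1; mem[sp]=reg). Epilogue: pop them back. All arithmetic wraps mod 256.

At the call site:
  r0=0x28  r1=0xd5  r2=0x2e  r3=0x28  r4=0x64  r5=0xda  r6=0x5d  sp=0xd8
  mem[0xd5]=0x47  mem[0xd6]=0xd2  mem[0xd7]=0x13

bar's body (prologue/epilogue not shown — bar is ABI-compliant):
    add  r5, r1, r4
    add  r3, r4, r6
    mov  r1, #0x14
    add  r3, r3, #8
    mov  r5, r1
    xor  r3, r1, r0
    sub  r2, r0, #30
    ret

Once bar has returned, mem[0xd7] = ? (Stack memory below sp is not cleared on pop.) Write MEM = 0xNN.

MEM = 0x28

prologue: push r3 -> mem[0xd7]=0x28, sp=0xd7
body[0] add  r5, r1, r4 -> r5=0x39
body[1] add  r3, r4, r6 -> r3=0xc1
body[2] mov  r1, #0x14 -> r1=0x14
body[3] add  r3, r3, #8 -> r3=0xc9
body[4] mov  r5, r1 -> r5=0x14
body[5] xor  r3, r1, r0 -> r3=0x3c
body[6] sub  r2, r0, #30 -> r2=0x0a
epilogue: pop r3=0x28, sp=0xd8
prologue pushed ['r3'] at ['0xd7']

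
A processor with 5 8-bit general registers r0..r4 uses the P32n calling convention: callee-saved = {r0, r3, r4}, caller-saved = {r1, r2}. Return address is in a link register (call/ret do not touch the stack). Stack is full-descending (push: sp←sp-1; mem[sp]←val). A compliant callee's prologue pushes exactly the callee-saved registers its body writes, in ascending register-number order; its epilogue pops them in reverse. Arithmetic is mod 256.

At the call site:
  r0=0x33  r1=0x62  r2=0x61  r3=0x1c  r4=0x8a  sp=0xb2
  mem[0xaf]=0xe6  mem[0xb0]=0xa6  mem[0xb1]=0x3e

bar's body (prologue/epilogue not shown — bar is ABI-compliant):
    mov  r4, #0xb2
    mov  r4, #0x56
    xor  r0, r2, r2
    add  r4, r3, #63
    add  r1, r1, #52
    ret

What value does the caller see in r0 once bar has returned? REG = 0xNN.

prologue: push r0 → mem[0xb1]=0x33, sp=0xb1
prologue: push r4 → mem[0xb0]=0x8a, sp=0xb0
body[0] mov  r4, #0xb2 → r4=0xb2
body[1] mov  r4, #0x56 → r4=0x56
body[2] xor  r0, r2, r2 → r0=0x00
body[3] add  r4, r3, #63 → r4=0x5b
body[4] add  r1, r1, #52 → r1=0x96
epilogue: pop r4=0x8a, sp=0xb1
epilogue: pop r0=0x33, sp=0xb2
r0 is callee-saved → restored

REG = 0x33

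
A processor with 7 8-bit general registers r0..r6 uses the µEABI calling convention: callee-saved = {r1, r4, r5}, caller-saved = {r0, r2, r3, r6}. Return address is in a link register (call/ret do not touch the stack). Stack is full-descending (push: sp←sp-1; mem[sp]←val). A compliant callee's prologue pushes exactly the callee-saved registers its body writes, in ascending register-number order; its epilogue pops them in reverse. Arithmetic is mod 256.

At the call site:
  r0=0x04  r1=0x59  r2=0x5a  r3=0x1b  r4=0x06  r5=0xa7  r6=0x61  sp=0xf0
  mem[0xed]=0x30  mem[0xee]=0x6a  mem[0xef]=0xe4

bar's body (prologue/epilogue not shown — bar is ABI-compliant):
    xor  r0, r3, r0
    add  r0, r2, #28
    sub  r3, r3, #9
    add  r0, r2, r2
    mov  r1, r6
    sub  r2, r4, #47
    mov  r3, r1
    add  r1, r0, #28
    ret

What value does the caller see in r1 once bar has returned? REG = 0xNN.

REG = 0x59

prologue: push r1 → mem[0xef]=0x59, sp=0xef
body[0] xor  r0, r3, r0 → r0=0x1f
body[1] add  r0, r2, #28 → r0=0x76
body[2] sub  r3, r3, #9 → r3=0x12
body[3] add  r0, r2, r2 → r0=0xb4
body[4] mov  r1, r6 → r1=0x61
body[5] sub  r2, r4, #47 → r2=0xd7
body[6] mov  r3, r1 → r3=0x61
body[7] add  r1, r0, #28 → r1=0xd0
epilogue: pop r1=0x59, sp=0xf0
r1 is callee-saved → restored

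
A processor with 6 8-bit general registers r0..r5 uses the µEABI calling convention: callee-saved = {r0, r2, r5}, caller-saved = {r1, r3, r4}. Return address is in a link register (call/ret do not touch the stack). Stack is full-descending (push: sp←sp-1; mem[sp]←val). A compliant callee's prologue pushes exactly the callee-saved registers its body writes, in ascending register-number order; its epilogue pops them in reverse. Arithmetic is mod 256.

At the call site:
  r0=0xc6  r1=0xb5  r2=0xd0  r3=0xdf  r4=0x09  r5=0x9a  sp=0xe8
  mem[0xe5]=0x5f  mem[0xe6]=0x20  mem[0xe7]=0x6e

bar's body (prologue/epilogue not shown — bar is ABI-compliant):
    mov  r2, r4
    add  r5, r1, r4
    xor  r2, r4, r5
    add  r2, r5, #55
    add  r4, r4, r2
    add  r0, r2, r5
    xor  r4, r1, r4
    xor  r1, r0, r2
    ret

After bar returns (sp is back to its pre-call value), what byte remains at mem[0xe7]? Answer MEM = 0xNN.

MEM = 0xc6

prologue: push r0 -> mem[0xe7]=0xc6, sp=0xe7
prologue: push r2 -> mem[0xe6]=0xd0, sp=0xe6
prologue: push r5 -> mem[0xe5]=0x9a, sp=0xe5
body[0] mov  r2, r4 -> r2=0x09
body[1] add  r5, r1, r4 -> r5=0xbe
body[2] xor  r2, r4, r5 -> r2=0xb7
body[3] add  r2, r5, #55 -> r2=0xf5
body[4] add  r4, r4, r2 -> r4=0xfe
body[5] add  r0, r2, r5 -> r0=0xb3
body[6] xor  r4, r1, r4 -> r4=0x4b
body[7] xor  r1, r0, r2 -> r1=0x46
epilogue: pop r5=0x9a, sp=0xe6
epilogue: pop r2=0xd0, sp=0xe7
epilogue: pop r0=0xc6, sp=0xe8
prologue pushed ['r0', 'r2', 'r5'] at ['0xe7', '0xe6', '0xe5']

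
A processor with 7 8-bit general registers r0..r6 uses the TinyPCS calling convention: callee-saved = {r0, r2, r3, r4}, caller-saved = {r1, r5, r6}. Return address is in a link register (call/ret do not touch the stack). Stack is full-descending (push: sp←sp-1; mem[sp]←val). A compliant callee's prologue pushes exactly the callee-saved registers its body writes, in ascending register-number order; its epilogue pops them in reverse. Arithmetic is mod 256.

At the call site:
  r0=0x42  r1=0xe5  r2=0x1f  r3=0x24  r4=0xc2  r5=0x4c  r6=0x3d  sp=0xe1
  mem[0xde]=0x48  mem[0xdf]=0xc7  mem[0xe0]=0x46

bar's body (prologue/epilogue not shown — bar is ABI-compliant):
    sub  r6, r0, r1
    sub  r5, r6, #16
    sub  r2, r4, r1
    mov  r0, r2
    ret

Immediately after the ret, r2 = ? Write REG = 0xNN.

prologue: push r0 -> mem[0xe0]=0x42, sp=0xe0
prologue: push r2 -> mem[0xdf]=0x1f, sp=0xdf
body[0] sub  r6, r0, r1 -> r6=0x5d
body[1] sub  r5, r6, #16 -> r5=0x4d
body[2] sub  r2, r4, r1 -> r2=0xdd
body[3] mov  r0, r2 -> r0=0xdd
epilogue: pop r2=0x1f, sp=0xe0
epilogue: pop r0=0x42, sp=0xe1
r2 is callee-saved -> restored

REG = 0x1f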